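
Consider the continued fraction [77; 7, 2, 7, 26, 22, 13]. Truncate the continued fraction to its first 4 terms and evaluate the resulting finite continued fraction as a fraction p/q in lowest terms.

8639/112

Build up convergents one term at a time:
a_0 = 77: 77/1
a_1 = 7: 540/7
a_2 = 2: 1157/15
a_3 = 7: 8639/112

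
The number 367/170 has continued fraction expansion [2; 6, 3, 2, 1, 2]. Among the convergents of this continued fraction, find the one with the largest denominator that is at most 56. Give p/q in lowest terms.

a_0 = 2: 2/1  (≤ bound)
a_1 = 6: 13/6  (≤ bound)
a_2 = 3: 41/19  (≤ bound)
a_3 = 2: 95/44  (≤ bound)
a_4 = 1: 136/63  (> 56, stop)

95/44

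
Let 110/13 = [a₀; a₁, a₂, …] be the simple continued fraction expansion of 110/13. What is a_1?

2

110 = 8·13 + 6, so a_0 = 8
13 = 2·6 + 1, so a_1 = 2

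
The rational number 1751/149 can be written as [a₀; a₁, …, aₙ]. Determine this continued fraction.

Apply division with remainder until the remainder is 0:
1751 ÷ 149 → quotient 11, remainder 112
149 ÷ 112 → quotient 1, remainder 37
112 ÷ 37 → quotient 3, remainder 1
37 ÷ 1 → quotient 37, remainder 0

[11; 1, 3, 37]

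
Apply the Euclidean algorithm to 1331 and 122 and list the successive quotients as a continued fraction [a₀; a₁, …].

⌊1331/122⌋ = 10, remainder 111
⌊122/111⌋ = 1, remainder 11
⌊111/11⌋ = 10, remainder 1
⌊11/1⌋ = 11, remainder 0

[10; 1, 10, 11]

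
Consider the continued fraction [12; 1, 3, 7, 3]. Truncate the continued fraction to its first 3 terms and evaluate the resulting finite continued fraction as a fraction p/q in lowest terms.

51/4

Start with 3.
1 + 1/(3/1) = 1 + 1/3 = 4/3
12 + 1/(4/3) = 12 + 3/4 = 51/4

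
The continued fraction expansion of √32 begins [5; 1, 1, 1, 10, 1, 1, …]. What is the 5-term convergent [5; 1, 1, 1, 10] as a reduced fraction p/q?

Use the convergent recurrence hₖ = aₖ·hₖ₋₁ + hₖ₋₂ (and likewise for the denominators kₖ):
a_0 = 5: 5/1
a_1 = 1: 6/1
a_2 = 1: 11/2
a_3 = 1: 17/3
a_4 = 10: 181/32

181/32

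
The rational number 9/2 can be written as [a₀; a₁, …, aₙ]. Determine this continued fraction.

Repeatedly divide and take the remainder:
9 ÷ 2 → quotient 4, remainder 1
2 ÷ 1 → quotient 2, remainder 0

[4; 2]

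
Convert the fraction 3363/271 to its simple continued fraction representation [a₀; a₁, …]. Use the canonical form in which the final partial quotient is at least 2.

[12; 2, 2, 3, 1, 3, 3]

Run the Euclidean algorithm, recording each quotient:
⌊3363/271⌋ = 12, remainder 111
⌊271/111⌋ = 2, remainder 49
⌊111/49⌋ = 2, remainder 13
⌊49/13⌋ = 3, remainder 10
⌊13/10⌋ = 1, remainder 3
⌊10/3⌋ = 3, remainder 1
⌊3/1⌋ = 3, remainder 0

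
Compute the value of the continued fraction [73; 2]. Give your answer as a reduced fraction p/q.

147/2

a_0 = 73: 73/1
a_1 = 2: 147/2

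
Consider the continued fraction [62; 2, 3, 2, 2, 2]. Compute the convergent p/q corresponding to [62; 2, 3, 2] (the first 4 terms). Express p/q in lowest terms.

999/16

Compute successive convergents:
a_0 = 62: 62/1
a_1 = 2: 125/2
a_2 = 3: 437/7
a_3 = 2: 999/16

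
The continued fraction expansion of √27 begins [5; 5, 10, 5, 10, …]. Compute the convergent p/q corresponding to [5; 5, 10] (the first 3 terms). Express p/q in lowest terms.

265/51

Collapse the nested fraction from the inside out:
Start with 10.
5 + 1/(10/1) = 5 + 1/10 = 51/10
5 + 1/(51/10) = 5 + 10/51 = 265/51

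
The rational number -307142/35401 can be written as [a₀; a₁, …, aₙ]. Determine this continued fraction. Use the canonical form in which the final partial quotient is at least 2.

-307142 ÷ 35401 → quotient -9, remainder 11467
35401 ÷ 11467 → quotient 3, remainder 1000
11467 ÷ 1000 → quotient 11, remainder 467
1000 ÷ 467 → quotient 2, remainder 66
467 ÷ 66 → quotient 7, remainder 5
66 ÷ 5 → quotient 13, remainder 1
5 ÷ 1 → quotient 5, remainder 0

[-9; 3, 11, 2, 7, 13, 5]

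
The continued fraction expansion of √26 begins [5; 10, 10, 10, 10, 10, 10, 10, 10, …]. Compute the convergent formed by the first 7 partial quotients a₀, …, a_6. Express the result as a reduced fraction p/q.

a_0 = 5: 5/1
a_1 = 10: 51/10
a_2 = 10: 515/101
a_3 = 10: 5201/1020
a_4 = 10: 52525/10301
a_5 = 10: 530451/104030
a_6 = 10: 5357035/1050601

5357035/1050601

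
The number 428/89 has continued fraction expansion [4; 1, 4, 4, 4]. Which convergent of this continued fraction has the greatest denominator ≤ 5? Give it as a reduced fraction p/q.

a_0 = 4: 4/1  (≤ bound)
a_1 = 1: 5/1  (≤ bound)
a_2 = 4: 24/5  (≤ bound)
a_3 = 4: 101/21  (> 5, stop)

24/5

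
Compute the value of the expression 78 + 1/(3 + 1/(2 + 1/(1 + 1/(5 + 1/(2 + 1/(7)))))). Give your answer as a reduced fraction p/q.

72426/925

Start with 7.
2 + 1/(7/1) = 2 + 1/7 = 15/7
5 + 1/(15/7) = 5 + 7/15 = 82/15
1 + 1/(82/15) = 1 + 15/82 = 97/82
2 + 1/(97/82) = 2 + 82/97 = 276/97
3 + 1/(276/97) = 3 + 97/276 = 925/276
78 + 1/(925/276) = 78 + 276/925 = 72426/925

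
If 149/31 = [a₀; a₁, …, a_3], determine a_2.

4

Apply division with remainder until the remainder is 0:
⌊149/31⌋ = 4, remainder 25
⌊31/25⌋ = 1, remainder 6
⌊25/6⌋ = 4, remainder 1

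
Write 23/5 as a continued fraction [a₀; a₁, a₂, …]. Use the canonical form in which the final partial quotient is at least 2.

[4; 1, 1, 2]

23 = 4·5 + 3, so a_0 = 4
5 = 1·3 + 2, so a_1 = 1
3 = 1·2 + 1, so a_2 = 1
2 = 2·1 + 0, so a_3 = 2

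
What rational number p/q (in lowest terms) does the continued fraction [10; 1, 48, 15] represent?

Start with 15.
48 + 1/(15/1) = 48 + 1/15 = 721/15
1 + 1/(721/15) = 1 + 15/721 = 736/721
10 + 1/(736/721) = 10 + 721/736 = 8081/736

8081/736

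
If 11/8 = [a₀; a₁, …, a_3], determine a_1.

11 = 1·8 + 3, so a_0 = 1
8 = 2·3 + 2, so a_1 = 2

2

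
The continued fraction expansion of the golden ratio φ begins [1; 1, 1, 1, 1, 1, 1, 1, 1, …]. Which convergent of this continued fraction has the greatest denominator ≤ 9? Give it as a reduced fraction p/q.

a_0 = 1: 1/1  (≤ bound)
a_1 = 1: 2/1  (≤ bound)
a_2 = 1: 3/2  (≤ bound)
a_3 = 1: 5/3  (≤ bound)
a_4 = 1: 8/5  (≤ bound)
a_5 = 1: 13/8  (≤ bound)
a_6 = 1: 21/13  (> 9, stop)

13/8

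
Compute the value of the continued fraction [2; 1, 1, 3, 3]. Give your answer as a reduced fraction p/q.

a_0 = 2: 2/1
a_1 = 1: 3/1
a_2 = 1: 5/2
a_3 = 3: 18/7
a_4 = 3: 59/23

59/23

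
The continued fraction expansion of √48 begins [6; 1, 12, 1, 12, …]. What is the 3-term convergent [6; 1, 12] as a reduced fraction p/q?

a_0 = 6: 6/1
a_1 = 1: 7/1
a_2 = 12: 90/13

90/13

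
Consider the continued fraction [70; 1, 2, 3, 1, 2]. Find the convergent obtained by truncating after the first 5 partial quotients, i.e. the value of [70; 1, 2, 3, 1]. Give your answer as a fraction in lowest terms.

919/13

Build up convergents one term at a time:
a_0 = 70: 70/1
a_1 = 1: 71/1
a_2 = 2: 212/3
a_3 = 3: 707/10
a_4 = 1: 919/13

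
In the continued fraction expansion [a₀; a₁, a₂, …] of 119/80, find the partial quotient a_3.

Repeatedly divide and take the remainder:
119 ÷ 80 → quotient 1, remainder 39
80 ÷ 39 → quotient 2, remainder 2
39 ÷ 2 → quotient 19, remainder 1
2 ÷ 1 → quotient 2, remainder 0

2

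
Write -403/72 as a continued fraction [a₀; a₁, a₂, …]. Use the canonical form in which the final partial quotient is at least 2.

Run the Euclidean algorithm, recording each quotient:
-403 = -6·72 + 29, so a_0 = -6
72 = 2·29 + 14, so a_1 = 2
29 = 2·14 + 1, so a_2 = 2
14 = 14·1 + 0, so a_3 = 14

[-6; 2, 2, 14]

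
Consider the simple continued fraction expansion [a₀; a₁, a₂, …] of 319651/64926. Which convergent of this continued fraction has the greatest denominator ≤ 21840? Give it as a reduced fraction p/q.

a_0 = 4: 4/1  (≤ bound)
a_1 = 1: 5/1  (≤ bound)
a_2 = 12: 64/13  (≤ bound)
a_3 = 25: 1605/326  (≤ bound)
a_4 = 49: 78709/15987  (≤ bound)
a_5 = 1: 80314/16313  (≤ bound)
a_6 = 3: 319651/64926  (> 21840, stop)

80314/16313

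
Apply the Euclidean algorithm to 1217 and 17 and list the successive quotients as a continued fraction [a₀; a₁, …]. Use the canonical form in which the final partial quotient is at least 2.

1217 = 71·17 + 10, so a_0 = 71
17 = 1·10 + 7, so a_1 = 1
10 = 1·7 + 3, so a_2 = 1
7 = 2·3 + 1, so a_3 = 2
3 = 3·1 + 0, so a_4 = 3

[71; 1, 1, 2, 3]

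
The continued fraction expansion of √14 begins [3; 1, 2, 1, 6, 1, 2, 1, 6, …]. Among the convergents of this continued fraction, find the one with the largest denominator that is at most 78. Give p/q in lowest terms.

a_0 = 3: 3/1  (≤ bound)
a_1 = 1: 4/1  (≤ bound)
a_2 = 2: 11/3  (≤ bound)
a_3 = 1: 15/4  (≤ bound)
a_4 = 6: 101/27  (≤ bound)
a_5 = 1: 116/31  (≤ bound)
a_6 = 2: 333/89  (> 78, stop)

116/31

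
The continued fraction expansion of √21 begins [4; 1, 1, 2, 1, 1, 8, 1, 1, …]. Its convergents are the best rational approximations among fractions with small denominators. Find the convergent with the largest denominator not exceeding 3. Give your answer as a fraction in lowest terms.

List convergents until the denominator exceeds the bound:
a_0 = 4: 4/1  (≤ bound)
a_1 = 1: 5/1  (≤ bound)
a_2 = 1: 9/2  (≤ bound)
a_3 = 2: 23/5  (> 3, stop)

9/2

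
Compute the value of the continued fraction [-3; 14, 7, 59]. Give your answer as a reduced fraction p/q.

Start with 59.
7 + 1/(59/1) = 7 + 1/59 = 414/59
14 + 1/(414/59) = 14 + 59/414 = 5855/414
-3 + 1/(5855/414) = -3 + 414/5855 = -17151/5855

-17151/5855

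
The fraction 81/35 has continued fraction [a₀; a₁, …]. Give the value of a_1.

Run the Euclidean algorithm, recording each quotient:
81 ÷ 35 → quotient 2, remainder 11
35 ÷ 11 → quotient 3, remainder 2

3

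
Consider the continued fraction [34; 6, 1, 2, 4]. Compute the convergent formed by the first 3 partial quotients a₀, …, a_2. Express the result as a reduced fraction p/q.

239/7

a_0 = 34: 34/1
a_1 = 6: 205/6
a_2 = 1: 239/7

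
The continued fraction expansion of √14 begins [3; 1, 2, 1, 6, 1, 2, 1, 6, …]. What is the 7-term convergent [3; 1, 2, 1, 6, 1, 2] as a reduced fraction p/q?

a_0 = 3: 3/1
a_1 = 1: 4/1
a_2 = 2: 11/3
a_3 = 1: 15/4
a_4 = 6: 101/27
a_5 = 1: 116/31
a_6 = 2: 333/89

333/89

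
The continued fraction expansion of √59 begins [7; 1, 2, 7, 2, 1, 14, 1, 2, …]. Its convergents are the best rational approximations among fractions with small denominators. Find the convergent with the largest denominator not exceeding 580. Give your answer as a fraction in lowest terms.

a_0 = 7: 7/1  (≤ bound)
a_1 = 1: 8/1  (≤ bound)
a_2 = 2: 23/3  (≤ bound)
a_3 = 7: 169/22  (≤ bound)
a_4 = 2: 361/47  (≤ bound)
a_5 = 1: 530/69  (≤ bound)
a_6 = 14: 7781/1013  (> 580, stop)

530/69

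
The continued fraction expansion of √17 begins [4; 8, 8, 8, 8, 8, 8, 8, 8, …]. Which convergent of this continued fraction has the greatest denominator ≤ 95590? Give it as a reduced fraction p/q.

List convergents until the denominator exceeds the bound:
a_0 = 4: 4/1  (≤ bound)
a_1 = 8: 33/8  (≤ bound)
a_2 = 8: 268/65  (≤ bound)
a_3 = 8: 2177/528  (≤ bound)
a_4 = 8: 17684/4289  (≤ bound)
a_5 = 8: 143649/34840  (≤ bound)
a_6 = 8: 1166876/283009  (> 95590, stop)

143649/34840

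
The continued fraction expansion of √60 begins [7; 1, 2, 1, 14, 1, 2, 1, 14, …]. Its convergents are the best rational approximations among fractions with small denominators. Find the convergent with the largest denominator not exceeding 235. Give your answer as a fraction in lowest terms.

List convergents until the denominator exceeds the bound:
a_0 = 7: 7/1  (≤ bound)
a_1 = 1: 8/1  (≤ bound)
a_2 = 2: 23/3  (≤ bound)
a_3 = 1: 31/4  (≤ bound)
a_4 = 14: 457/59  (≤ bound)
a_5 = 1: 488/63  (≤ bound)
a_6 = 2: 1433/185  (≤ bound)
a_7 = 1: 1921/248  (> 235, stop)

1433/185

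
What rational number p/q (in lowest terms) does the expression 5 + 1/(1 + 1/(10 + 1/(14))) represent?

916/155

Build up convergents one term at a time:
a_0 = 5: 5/1
a_1 = 1: 6/1
a_2 = 10: 65/11
a_3 = 14: 916/155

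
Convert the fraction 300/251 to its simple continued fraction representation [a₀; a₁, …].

[1; 5, 8, 6]

Repeatedly divide and take the remainder:
300 ÷ 251 → quotient 1, remainder 49
251 ÷ 49 → quotient 5, remainder 6
49 ÷ 6 → quotient 8, remainder 1
6 ÷ 1 → quotient 6, remainder 0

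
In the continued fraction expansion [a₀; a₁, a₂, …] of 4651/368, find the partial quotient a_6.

4651 ÷ 368 → quotient 12, remainder 235
368 ÷ 235 → quotient 1, remainder 133
235 ÷ 133 → quotient 1, remainder 102
133 ÷ 102 → quotient 1, remainder 31
102 ÷ 31 → quotient 3, remainder 9
31 ÷ 9 → quotient 3, remainder 4
9 ÷ 4 → quotient 2, remainder 1

2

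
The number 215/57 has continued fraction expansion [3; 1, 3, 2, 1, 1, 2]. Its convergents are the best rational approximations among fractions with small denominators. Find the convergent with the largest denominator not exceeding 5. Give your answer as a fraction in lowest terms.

List convergents until the denominator exceeds the bound:
a_0 = 3: 3/1  (≤ bound)
a_1 = 1: 4/1  (≤ bound)
a_2 = 3: 15/4  (≤ bound)
a_3 = 2: 34/9  (> 5, stop)

15/4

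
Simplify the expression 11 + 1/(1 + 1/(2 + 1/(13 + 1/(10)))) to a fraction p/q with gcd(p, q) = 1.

Work from the innermost term outward:
Start with 10.
13 + 1/(10/1) = 13 + 1/10 = 131/10
2 + 1/(131/10) = 2 + 10/131 = 272/131
1 + 1/(272/131) = 1 + 131/272 = 403/272
11 + 1/(403/272) = 11 + 272/403 = 4705/403

4705/403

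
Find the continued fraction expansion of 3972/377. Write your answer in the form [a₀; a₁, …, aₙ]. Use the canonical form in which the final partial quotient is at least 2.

3972 = 10·377 + 202, so a_0 = 10
377 = 1·202 + 175, so a_1 = 1
202 = 1·175 + 27, so a_2 = 1
175 = 6·27 + 13, so a_3 = 6
27 = 2·13 + 1, so a_4 = 2
13 = 13·1 + 0, so a_5 = 13

[10; 1, 1, 6, 2, 13]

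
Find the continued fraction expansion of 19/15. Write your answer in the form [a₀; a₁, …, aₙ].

Repeatedly divide and take the remainder:
19 ÷ 15 → quotient 1, remainder 4
15 ÷ 4 → quotient 3, remainder 3
4 ÷ 3 → quotient 1, remainder 1
3 ÷ 1 → quotient 3, remainder 0

[1; 3, 1, 3]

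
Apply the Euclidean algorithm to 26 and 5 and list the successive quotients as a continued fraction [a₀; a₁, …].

[5; 5]

Repeatedly divide and take the remainder:
26 = 5·5 + 1, so a_0 = 5
5 = 5·1 + 0, so a_1 = 5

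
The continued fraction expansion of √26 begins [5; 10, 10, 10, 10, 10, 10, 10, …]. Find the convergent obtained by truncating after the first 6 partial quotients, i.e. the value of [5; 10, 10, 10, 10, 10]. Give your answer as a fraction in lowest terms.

530451/104030

Compute successive convergents:
a_0 = 5: 5/1
a_1 = 10: 51/10
a_2 = 10: 515/101
a_3 = 10: 5201/1020
a_4 = 10: 52525/10301
a_5 = 10: 530451/104030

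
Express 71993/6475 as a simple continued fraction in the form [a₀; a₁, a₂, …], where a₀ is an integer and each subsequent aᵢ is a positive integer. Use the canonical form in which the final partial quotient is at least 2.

71993 = 11·6475 + 768, so a_0 = 11
6475 = 8·768 + 331, so a_1 = 8
768 = 2·331 + 106, so a_2 = 2
331 = 3·106 + 13, so a_3 = 3
106 = 8·13 + 2, so a_4 = 8
13 = 6·2 + 1, so a_5 = 6
2 = 2·1 + 0, so a_6 = 2

[11; 8, 2, 3, 8, 6, 2]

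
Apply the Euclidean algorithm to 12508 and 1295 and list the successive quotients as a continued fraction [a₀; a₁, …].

12508 ÷ 1295 → quotient 9, remainder 853
1295 ÷ 853 → quotient 1, remainder 442
853 ÷ 442 → quotient 1, remainder 411
442 ÷ 411 → quotient 1, remainder 31
411 ÷ 31 → quotient 13, remainder 8
31 ÷ 8 → quotient 3, remainder 7
8 ÷ 7 → quotient 1, remainder 1
7 ÷ 1 → quotient 7, remainder 0

[9; 1, 1, 1, 13, 3, 1, 7]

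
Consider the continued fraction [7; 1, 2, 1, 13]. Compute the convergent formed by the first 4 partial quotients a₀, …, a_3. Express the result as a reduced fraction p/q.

Start with 1.
2 + 1/(1/1) = 2 + 1/1 = 3/1
1 + 1/(3/1) = 1 + 1/3 = 4/3
7 + 1/(4/3) = 7 + 3/4 = 31/4

31/4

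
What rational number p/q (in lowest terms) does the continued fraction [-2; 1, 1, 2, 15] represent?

-108/77

Collapse the nested fraction from the inside out:
Start with 15.
2 + 1/(15/1) = 2 + 1/15 = 31/15
1 + 1/(31/15) = 1 + 15/31 = 46/31
1 + 1/(46/31) = 1 + 31/46 = 77/46
-2 + 1/(77/46) = -2 + 46/77 = -108/77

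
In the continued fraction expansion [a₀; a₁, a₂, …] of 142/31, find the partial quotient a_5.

⌊142/31⌋ = 4, remainder 18
⌊31/18⌋ = 1, remainder 13
⌊18/13⌋ = 1, remainder 5
⌊13/5⌋ = 2, remainder 3
⌊5/3⌋ = 1, remainder 2
⌊3/2⌋ = 1, remainder 1

1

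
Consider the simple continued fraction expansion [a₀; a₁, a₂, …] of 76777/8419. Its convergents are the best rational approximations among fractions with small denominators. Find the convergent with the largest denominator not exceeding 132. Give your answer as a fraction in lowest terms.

List convergents until the denominator exceeds the bound:
a_0 = 9: 9/1  (≤ bound)
a_1 = 8: 73/8  (≤ bound)
a_2 = 2: 155/17  (≤ bound)
a_3 = 1: 228/25  (≤ bound)
a_4 = 2: 611/67  (≤ bound)
a_5 = 2: 1450/159  (> 132, stop)

611/67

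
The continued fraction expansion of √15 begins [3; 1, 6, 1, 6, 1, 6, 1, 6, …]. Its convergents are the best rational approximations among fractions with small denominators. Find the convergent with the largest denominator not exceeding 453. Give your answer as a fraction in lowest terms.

1677/433

a_0 = 3: 3/1  (≤ bound)
a_1 = 1: 4/1  (≤ bound)
a_2 = 6: 27/7  (≤ bound)
a_3 = 1: 31/8  (≤ bound)
a_4 = 6: 213/55  (≤ bound)
a_5 = 1: 244/63  (≤ bound)
a_6 = 6: 1677/433  (≤ bound)
a_7 = 1: 1921/496  (> 453, stop)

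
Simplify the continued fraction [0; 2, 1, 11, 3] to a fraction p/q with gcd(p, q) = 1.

a_0 = 0: 0/1
a_1 = 2: 1/2
a_2 = 1: 1/3
a_3 = 11: 12/35
a_4 = 3: 37/108

37/108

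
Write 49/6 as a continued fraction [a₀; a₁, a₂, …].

49 ÷ 6 → quotient 8, remainder 1
6 ÷ 1 → quotient 6, remainder 0

[8; 6]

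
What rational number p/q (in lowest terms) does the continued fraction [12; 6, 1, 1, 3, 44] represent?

Use the convergent recurrence hₖ = aₖ·hₖ₋₁ + hₖ₋₂ (and likewise for the denominators kₖ):
a_0 = 12: 12/1
a_1 = 6: 73/6
a_2 = 1: 85/7
a_3 = 1: 158/13
a_4 = 3: 559/46
a_5 = 44: 24754/2037

24754/2037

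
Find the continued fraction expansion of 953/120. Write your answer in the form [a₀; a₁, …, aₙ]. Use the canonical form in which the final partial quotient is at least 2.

953 = 7·120 + 113, so a_0 = 7
120 = 1·113 + 7, so a_1 = 1
113 = 16·7 + 1, so a_2 = 16
7 = 7·1 + 0, so a_3 = 7

[7; 1, 16, 7]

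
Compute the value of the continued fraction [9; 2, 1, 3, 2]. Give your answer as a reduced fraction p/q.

Start with 2.
3 + 1/(2/1) = 3 + 1/2 = 7/2
1 + 1/(7/2) = 1 + 2/7 = 9/7
2 + 1/(9/7) = 2 + 7/9 = 25/9
9 + 1/(25/9) = 9 + 9/25 = 234/25

234/25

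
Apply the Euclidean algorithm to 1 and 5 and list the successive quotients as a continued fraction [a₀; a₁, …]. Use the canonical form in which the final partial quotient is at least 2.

1 = 0·5 + 1, so a_0 = 0
5 = 5·1 + 0, so a_1 = 5

[0; 5]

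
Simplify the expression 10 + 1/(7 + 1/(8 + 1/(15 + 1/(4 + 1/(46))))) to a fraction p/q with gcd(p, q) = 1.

1643673/162092

Use the convergent recurrence hₖ = aₖ·hₖ₋₁ + hₖ₋₂ (and likewise for the denominators kₖ):
a_0 = 10: 10/1
a_1 = 7: 71/7
a_2 = 8: 578/57
a_3 = 15: 8741/862
a_4 = 4: 35542/3505
a_5 = 46: 1643673/162092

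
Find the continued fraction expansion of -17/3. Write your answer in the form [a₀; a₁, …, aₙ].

[-6; 3]

⌊-17/3⌋ = -6, remainder 1
⌊3/1⌋ = 3, remainder 0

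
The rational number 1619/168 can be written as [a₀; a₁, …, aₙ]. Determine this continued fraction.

Apply division with remainder until the remainder is 0:
⌊1619/168⌋ = 9, remainder 107
⌊168/107⌋ = 1, remainder 61
⌊107/61⌋ = 1, remainder 46
⌊61/46⌋ = 1, remainder 15
⌊46/15⌋ = 3, remainder 1
⌊15/1⌋ = 15, remainder 0

[9; 1, 1, 1, 3, 15]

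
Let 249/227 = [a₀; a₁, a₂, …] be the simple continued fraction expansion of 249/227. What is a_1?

10

Run the Euclidean algorithm, recording each quotient:
249 ÷ 227 → quotient 1, remainder 22
227 ÷ 22 → quotient 10, remainder 7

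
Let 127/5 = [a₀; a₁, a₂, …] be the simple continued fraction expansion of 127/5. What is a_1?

2

127 ÷ 5 → quotient 25, remainder 2
5 ÷ 2 → quotient 2, remainder 1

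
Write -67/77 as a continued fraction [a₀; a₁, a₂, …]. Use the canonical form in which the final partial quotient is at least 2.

[-1; 7, 1, 2, 3]

Run the Euclidean algorithm, recording each quotient:
-67 ÷ 77 → quotient -1, remainder 10
77 ÷ 10 → quotient 7, remainder 7
10 ÷ 7 → quotient 1, remainder 3
7 ÷ 3 → quotient 2, remainder 1
3 ÷ 1 → quotient 3, remainder 0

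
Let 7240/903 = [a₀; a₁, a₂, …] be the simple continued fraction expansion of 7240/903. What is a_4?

2

⌊7240/903⌋ = 8, remainder 16
⌊903/16⌋ = 56, remainder 7
⌊16/7⌋ = 2, remainder 2
⌊7/2⌋ = 3, remainder 1
⌊2/1⌋ = 2, remainder 0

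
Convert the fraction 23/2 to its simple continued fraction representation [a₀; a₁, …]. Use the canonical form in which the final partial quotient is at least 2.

⌊23/2⌋ = 11, remainder 1
⌊2/1⌋ = 2, remainder 0

[11; 2]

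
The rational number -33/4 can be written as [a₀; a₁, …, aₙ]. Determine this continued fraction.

[-9; 1, 3]

Apply division with remainder until the remainder is 0:
-33 = -9·4 + 3, so a_0 = -9
4 = 1·3 + 1, so a_1 = 1
3 = 3·1 + 0, so a_2 = 3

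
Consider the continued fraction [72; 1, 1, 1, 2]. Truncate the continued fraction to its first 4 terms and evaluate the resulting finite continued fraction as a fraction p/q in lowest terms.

218/3

Start with 1.
1 + 1/(1/1) = 1 + 1/1 = 2/1
1 + 1/(2/1) = 1 + 1/2 = 3/2
72 + 1/(3/2) = 72 + 2/3 = 218/3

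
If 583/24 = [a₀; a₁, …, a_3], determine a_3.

583 ÷ 24 → quotient 24, remainder 7
24 ÷ 7 → quotient 3, remainder 3
7 ÷ 3 → quotient 2, remainder 1
3 ÷ 1 → quotient 3, remainder 0

3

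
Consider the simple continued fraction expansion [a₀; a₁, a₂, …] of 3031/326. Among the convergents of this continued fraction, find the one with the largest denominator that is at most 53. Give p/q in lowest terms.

344/37

List convergents until the denominator exceeds the bound:
a_0 = 9: 9/1  (≤ bound)
a_1 = 3: 28/3  (≤ bound)
a_2 = 2: 65/7  (≤ bound)
a_3 = 1: 93/10  (≤ bound)
a_4 = 3: 344/37  (≤ bound)
a_5 = 2: 781/84  (> 53, stop)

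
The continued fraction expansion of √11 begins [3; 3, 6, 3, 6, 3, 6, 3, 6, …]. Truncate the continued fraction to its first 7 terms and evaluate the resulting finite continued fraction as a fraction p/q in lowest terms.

Use the convergent recurrence hₖ = aₖ·hₖ₋₁ + hₖ₋₂ (and likewise for the denominators kₖ):
a_0 = 3: 3/1
a_1 = 3: 10/3
a_2 = 6: 63/19
a_3 = 3: 199/60
a_4 = 6: 1257/379
a_5 = 3: 3970/1197
a_6 = 6: 25077/7561

25077/7561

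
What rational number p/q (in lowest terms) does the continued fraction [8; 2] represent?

Collapse the nested fraction from the inside out:
Start with 2.
8 + 1/(2/1) = 8 + 1/2 = 17/2

17/2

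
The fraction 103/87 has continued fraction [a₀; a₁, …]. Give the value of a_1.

5

Apply division with remainder until the remainder is 0:
103 ÷ 87 → quotient 1, remainder 16
87 ÷ 16 → quotient 5, remainder 7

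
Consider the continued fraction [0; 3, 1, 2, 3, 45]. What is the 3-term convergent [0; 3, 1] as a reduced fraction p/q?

a_0 = 0: 0/1
a_1 = 3: 1/3
a_2 = 1: 1/4

1/4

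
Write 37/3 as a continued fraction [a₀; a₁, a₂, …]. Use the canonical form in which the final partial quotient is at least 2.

[12; 3]

37 = 12·3 + 1, so a_0 = 12
3 = 3·1 + 0, so a_1 = 3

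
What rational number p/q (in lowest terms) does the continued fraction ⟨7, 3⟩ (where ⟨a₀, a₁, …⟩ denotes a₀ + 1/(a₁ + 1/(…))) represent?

Starting at the tail and folding back:
Start with 3.
7 + 1/(3/1) = 7 + 1/3 = 22/3

22/3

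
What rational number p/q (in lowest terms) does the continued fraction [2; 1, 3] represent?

Collapse the nested fraction from the inside out:
Start with 3.
1 + 1/(3/1) = 1 + 1/3 = 4/3
2 + 1/(4/3) = 2 + 3/4 = 11/4

11/4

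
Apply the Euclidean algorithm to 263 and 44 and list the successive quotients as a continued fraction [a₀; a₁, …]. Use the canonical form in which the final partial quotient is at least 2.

Run the Euclidean algorithm, recording each quotient:
263 = 5·44 + 43, so a_0 = 5
44 = 1·43 + 1, so a_1 = 1
43 = 43·1 + 0, so a_2 = 43

[5; 1, 43]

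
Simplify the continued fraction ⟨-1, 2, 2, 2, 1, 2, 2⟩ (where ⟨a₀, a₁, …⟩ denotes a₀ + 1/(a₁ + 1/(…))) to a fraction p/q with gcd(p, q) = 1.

Start with 2.
2 + 1/(2/1) = 2 + 1/2 = 5/2
1 + 1/(5/2) = 1 + 2/5 = 7/5
2 + 1/(7/5) = 2 + 5/7 = 19/7
2 + 1/(19/7) = 2 + 7/19 = 45/19
2 + 1/(45/19) = 2 + 19/45 = 109/45
-1 + 1/(109/45) = -1 + 45/109 = -64/109

-64/109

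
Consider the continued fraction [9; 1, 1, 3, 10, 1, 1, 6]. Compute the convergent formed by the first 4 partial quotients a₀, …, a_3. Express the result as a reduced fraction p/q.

Starting at the tail and folding back:
Start with 3.
1 + 1/(3/1) = 1 + 1/3 = 4/3
1 + 1/(4/3) = 1 + 3/4 = 7/4
9 + 1/(7/4) = 9 + 4/7 = 67/7

67/7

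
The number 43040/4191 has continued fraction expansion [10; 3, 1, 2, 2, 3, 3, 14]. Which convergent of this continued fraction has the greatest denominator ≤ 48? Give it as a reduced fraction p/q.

a_0 = 10: 10/1  (≤ bound)
a_1 = 3: 31/3  (≤ bound)
a_2 = 1: 41/4  (≤ bound)
a_3 = 2: 113/11  (≤ bound)
a_4 = 2: 267/26  (≤ bound)
a_5 = 3: 914/89  (> 48, stop)

267/26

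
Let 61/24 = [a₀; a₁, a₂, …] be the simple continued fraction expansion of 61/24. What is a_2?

61 = 2·24 + 13, so a_0 = 2
24 = 1·13 + 11, so a_1 = 1
13 = 1·11 + 2, so a_2 = 1

1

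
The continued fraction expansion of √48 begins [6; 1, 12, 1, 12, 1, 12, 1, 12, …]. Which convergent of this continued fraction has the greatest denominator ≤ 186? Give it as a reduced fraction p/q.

List convergents until the denominator exceeds the bound:
a_0 = 6: 6/1  (≤ bound)
a_1 = 1: 7/1  (≤ bound)
a_2 = 12: 90/13  (≤ bound)
a_3 = 1: 97/14  (≤ bound)
a_4 = 12: 1254/181  (≤ bound)
a_5 = 1: 1351/195  (> 186, stop)

1254/181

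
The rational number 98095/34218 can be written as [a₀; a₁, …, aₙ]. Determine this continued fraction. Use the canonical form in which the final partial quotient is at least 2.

Apply division with remainder until the remainder is 0:
98095 ÷ 34218 → quotient 2, remainder 29659
34218 ÷ 29659 → quotient 1, remainder 4559
29659 ÷ 4559 → quotient 6, remainder 2305
4559 ÷ 2305 → quotient 1, remainder 2254
2305 ÷ 2254 → quotient 1, remainder 51
2254 ÷ 51 → quotient 44, remainder 10
51 ÷ 10 → quotient 5, remainder 1
10 ÷ 1 → quotient 10, remainder 0

[2; 1, 6, 1, 1, 44, 5, 10]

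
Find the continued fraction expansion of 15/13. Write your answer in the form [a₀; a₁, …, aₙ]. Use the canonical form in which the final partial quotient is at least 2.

Repeatedly divide and take the remainder:
⌊15/13⌋ = 1, remainder 2
⌊13/2⌋ = 6, remainder 1
⌊2/1⌋ = 2, remainder 0

[1; 6, 2]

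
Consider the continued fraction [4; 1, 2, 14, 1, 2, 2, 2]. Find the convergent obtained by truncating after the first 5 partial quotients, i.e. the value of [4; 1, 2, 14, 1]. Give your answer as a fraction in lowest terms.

215/46

Compute successive convergents:
a_0 = 4: 4/1
a_1 = 1: 5/1
a_2 = 2: 14/3
a_3 = 14: 201/43
a_4 = 1: 215/46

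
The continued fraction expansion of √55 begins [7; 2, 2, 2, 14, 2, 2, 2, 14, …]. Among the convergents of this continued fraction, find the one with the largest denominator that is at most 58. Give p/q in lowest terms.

List convergents until the denominator exceeds the bound:
a_0 = 7: 7/1  (≤ bound)
a_1 = 2: 15/2  (≤ bound)
a_2 = 2: 37/5  (≤ bound)
a_3 = 2: 89/12  (≤ bound)
a_4 = 14: 1283/173  (> 58, stop)

89/12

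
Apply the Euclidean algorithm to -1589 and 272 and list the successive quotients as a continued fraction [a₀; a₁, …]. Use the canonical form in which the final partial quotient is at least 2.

Apply division with remainder until the remainder is 0:
⌊-1589/272⌋ = -6, remainder 43
⌊272/43⌋ = 6, remainder 14
⌊43/14⌋ = 3, remainder 1
⌊14/1⌋ = 14, remainder 0

[-6; 6, 3, 14]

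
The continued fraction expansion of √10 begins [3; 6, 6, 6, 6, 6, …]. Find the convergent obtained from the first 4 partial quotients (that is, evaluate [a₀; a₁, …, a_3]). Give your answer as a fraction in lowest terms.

721/228

a_0 = 3: 3/1
a_1 = 6: 19/6
a_2 = 6: 117/37
a_3 = 6: 721/228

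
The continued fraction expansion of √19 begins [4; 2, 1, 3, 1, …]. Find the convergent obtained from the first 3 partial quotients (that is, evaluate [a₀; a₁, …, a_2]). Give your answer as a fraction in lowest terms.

13/3

Start with 1.
2 + 1/(1/1) = 2 + 1/1 = 3/1
4 + 1/(3/1) = 4 + 1/3 = 13/3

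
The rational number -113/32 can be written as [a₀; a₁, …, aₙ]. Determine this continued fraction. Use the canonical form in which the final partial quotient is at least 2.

[-4; 2, 7, 2]

-113 = -4·32 + 15, so a_0 = -4
32 = 2·15 + 2, so a_1 = 2
15 = 7·2 + 1, so a_2 = 7
2 = 2·1 + 0, so a_3 = 2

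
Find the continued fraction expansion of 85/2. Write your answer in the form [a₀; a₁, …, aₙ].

[42; 2]

Apply division with remainder until the remainder is 0:
85 ÷ 2 → quotient 42, remainder 1
2 ÷ 1 → quotient 2, remainder 0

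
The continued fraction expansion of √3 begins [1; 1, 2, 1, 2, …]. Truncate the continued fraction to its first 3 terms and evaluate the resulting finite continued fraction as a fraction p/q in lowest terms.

5/3

Start with 2.
1 + 1/(2/1) = 1 + 1/2 = 3/2
1 + 1/(3/2) = 1 + 2/3 = 5/3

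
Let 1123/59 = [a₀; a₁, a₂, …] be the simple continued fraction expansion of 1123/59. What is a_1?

29

1123 ÷ 59 → quotient 19, remainder 2
59 ÷ 2 → quotient 29, remainder 1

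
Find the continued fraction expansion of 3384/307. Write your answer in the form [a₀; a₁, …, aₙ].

[11; 43, 1, 6]

Repeatedly divide and take the remainder:
⌊3384/307⌋ = 11, remainder 7
⌊307/7⌋ = 43, remainder 6
⌊7/6⌋ = 1, remainder 1
⌊6/1⌋ = 6, remainder 0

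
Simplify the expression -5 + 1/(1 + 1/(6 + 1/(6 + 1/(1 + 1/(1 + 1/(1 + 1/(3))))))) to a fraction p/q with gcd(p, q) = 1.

-2161/522

Work from the innermost term outward:
Start with 3.
1 + 1/(3/1) = 1 + 1/3 = 4/3
1 + 1/(4/3) = 1 + 3/4 = 7/4
1 + 1/(7/4) = 1 + 4/7 = 11/7
6 + 1/(11/7) = 6 + 7/11 = 73/11
6 + 1/(73/11) = 6 + 11/73 = 449/73
1 + 1/(449/73) = 1 + 73/449 = 522/449
-5 + 1/(522/449) = -5 + 449/522 = -2161/522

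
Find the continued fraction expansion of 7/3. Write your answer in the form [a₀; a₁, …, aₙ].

[2; 3]

7 = 2·3 + 1, so a_0 = 2
3 = 3·1 + 0, so a_1 = 3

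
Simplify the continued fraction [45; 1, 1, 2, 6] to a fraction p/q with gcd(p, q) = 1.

1459/32

a_0 = 45: 45/1
a_1 = 1: 46/1
a_2 = 1: 91/2
a_3 = 2: 228/5
a_4 = 6: 1459/32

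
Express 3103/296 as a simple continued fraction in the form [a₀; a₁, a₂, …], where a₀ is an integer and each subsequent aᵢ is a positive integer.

⌊3103/296⌋ = 10, remainder 143
⌊296/143⌋ = 2, remainder 10
⌊143/10⌋ = 14, remainder 3
⌊10/3⌋ = 3, remainder 1
⌊3/1⌋ = 3, remainder 0

[10; 2, 14, 3, 3]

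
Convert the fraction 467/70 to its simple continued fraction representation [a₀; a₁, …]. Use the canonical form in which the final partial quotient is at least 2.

⌊467/70⌋ = 6, remainder 47
⌊70/47⌋ = 1, remainder 23
⌊47/23⌋ = 2, remainder 1
⌊23/1⌋ = 23, remainder 0

[6; 1, 2, 23]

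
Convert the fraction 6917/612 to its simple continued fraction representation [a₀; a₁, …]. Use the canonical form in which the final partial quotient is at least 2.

[11; 3, 3, 4, 14]

Run the Euclidean algorithm, recording each quotient:
⌊6917/612⌋ = 11, remainder 185
⌊612/185⌋ = 3, remainder 57
⌊185/57⌋ = 3, remainder 14
⌊57/14⌋ = 4, remainder 1
⌊14/1⌋ = 14, remainder 0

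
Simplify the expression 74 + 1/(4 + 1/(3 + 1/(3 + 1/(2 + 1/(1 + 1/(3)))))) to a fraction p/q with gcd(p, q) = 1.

38972/525

Start with 3.
1 + 1/(3/1) = 1 + 1/3 = 4/3
2 + 1/(4/3) = 2 + 3/4 = 11/4
3 + 1/(11/4) = 3 + 4/11 = 37/11
3 + 1/(37/11) = 3 + 11/37 = 122/37
4 + 1/(122/37) = 4 + 37/122 = 525/122
74 + 1/(525/122) = 74 + 122/525 = 38972/525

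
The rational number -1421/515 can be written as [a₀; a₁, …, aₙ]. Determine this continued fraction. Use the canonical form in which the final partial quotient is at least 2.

[-3; 4, 6, 1, 1, 9]

-1421 ÷ 515 → quotient -3, remainder 124
515 ÷ 124 → quotient 4, remainder 19
124 ÷ 19 → quotient 6, remainder 10
19 ÷ 10 → quotient 1, remainder 9
10 ÷ 9 → quotient 1, remainder 1
9 ÷ 1 → quotient 9, remainder 0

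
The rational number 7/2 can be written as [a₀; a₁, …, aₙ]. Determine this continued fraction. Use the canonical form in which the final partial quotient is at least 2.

[3; 2]

Run the Euclidean algorithm, recording each quotient:
7 = 3·2 + 1, so a_0 = 3
2 = 2·1 + 0, so a_1 = 2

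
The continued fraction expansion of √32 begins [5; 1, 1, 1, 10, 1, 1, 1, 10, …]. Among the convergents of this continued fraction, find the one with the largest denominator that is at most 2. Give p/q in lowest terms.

a_0 = 5: 5/1  (≤ bound)
a_1 = 1: 6/1  (≤ bound)
a_2 = 1: 11/2  (≤ bound)
a_3 = 1: 17/3  (> 2, stop)

11/2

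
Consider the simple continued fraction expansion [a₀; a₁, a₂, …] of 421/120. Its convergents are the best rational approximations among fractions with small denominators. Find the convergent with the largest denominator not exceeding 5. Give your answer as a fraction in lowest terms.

7/2

List convergents until the denominator exceeds the bound:
a_0 = 3: 3/1  (≤ bound)
a_1 = 1: 4/1  (≤ bound)
a_2 = 1: 7/2  (≤ bound)
a_3 = 29: 207/59  (> 5, stop)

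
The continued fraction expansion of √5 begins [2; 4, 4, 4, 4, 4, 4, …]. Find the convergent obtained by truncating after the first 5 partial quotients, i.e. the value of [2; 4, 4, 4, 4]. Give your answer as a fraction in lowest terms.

682/305

a_0 = 2: 2/1
a_1 = 4: 9/4
a_2 = 4: 38/17
a_3 = 4: 161/72
a_4 = 4: 682/305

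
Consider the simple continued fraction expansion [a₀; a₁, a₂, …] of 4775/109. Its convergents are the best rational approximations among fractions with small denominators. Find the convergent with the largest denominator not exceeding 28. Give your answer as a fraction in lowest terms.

1139/26

a_0 = 43: 43/1  (≤ bound)
a_1 = 1: 44/1  (≤ bound)
a_2 = 4: 219/5  (≤ bound)
a_3 = 5: 1139/26  (≤ bound)
a_4 = 4: 4775/109  (> 28, stop)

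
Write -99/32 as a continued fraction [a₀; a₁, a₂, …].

Apply division with remainder until the remainder is 0:
-99 ÷ 32 → quotient -4, remainder 29
32 ÷ 29 → quotient 1, remainder 3
29 ÷ 3 → quotient 9, remainder 2
3 ÷ 2 → quotient 1, remainder 1
2 ÷ 1 → quotient 2, remainder 0

[-4; 1, 9, 1, 2]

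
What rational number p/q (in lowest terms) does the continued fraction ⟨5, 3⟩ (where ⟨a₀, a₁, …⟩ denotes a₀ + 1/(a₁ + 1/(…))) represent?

16/3

Build up convergents one term at a time:
a_0 = 5: 5/1
a_1 = 3: 16/3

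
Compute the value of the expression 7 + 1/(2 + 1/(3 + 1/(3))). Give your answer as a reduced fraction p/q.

171/23

Start with 3.
3 + 1/(3/1) = 3 + 1/3 = 10/3
2 + 1/(10/3) = 2 + 3/10 = 23/10
7 + 1/(23/10) = 7 + 10/23 = 171/23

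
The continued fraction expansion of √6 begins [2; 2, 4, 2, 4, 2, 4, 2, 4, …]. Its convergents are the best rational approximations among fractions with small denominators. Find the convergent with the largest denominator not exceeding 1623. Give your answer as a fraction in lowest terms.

2158/881

a_0 = 2: 2/1  (≤ bound)
a_1 = 2: 5/2  (≤ bound)
a_2 = 4: 22/9  (≤ bound)
a_3 = 2: 49/20  (≤ bound)
a_4 = 4: 218/89  (≤ bound)
a_5 = 2: 485/198  (≤ bound)
a_6 = 4: 2158/881  (≤ bound)
a_7 = 2: 4801/1960  (> 1623, stop)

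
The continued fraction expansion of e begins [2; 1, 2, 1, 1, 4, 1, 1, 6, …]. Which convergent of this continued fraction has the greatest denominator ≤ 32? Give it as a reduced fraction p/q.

87/32

List convergents until the denominator exceeds the bound:
a_0 = 2: 2/1  (≤ bound)
a_1 = 1: 3/1  (≤ bound)
a_2 = 2: 8/3  (≤ bound)
a_3 = 1: 11/4  (≤ bound)
a_4 = 1: 19/7  (≤ bound)
a_5 = 4: 87/32  (≤ bound)
a_6 = 1: 106/39  (> 32, stop)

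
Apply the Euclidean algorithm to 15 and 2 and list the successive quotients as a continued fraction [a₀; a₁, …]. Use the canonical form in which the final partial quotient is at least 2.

15 ÷ 2 → quotient 7, remainder 1
2 ÷ 1 → quotient 2, remainder 0

[7; 2]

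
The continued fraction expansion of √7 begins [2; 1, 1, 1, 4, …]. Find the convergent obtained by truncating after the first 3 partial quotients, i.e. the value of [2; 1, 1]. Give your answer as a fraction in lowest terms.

Start with 1.
1 + 1/(1/1) = 1 + 1/1 = 2/1
2 + 1/(2/1) = 2 + 1/2 = 5/2

5/2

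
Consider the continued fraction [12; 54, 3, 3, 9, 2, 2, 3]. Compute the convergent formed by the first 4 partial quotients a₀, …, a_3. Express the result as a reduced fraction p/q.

6526/543

Collapse the nested fraction from the inside out:
Start with 3.
3 + 1/(3/1) = 3 + 1/3 = 10/3
54 + 1/(10/3) = 54 + 3/10 = 543/10
12 + 1/(543/10) = 12 + 10/543 = 6526/543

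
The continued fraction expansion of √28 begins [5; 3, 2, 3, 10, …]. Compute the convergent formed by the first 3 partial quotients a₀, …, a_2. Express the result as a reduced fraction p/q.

37/7

Use the convergent recurrence hₖ = aₖ·hₖ₋₁ + hₖ₋₂ (and likewise for the denominators kₖ):
a_0 = 5: 5/1
a_1 = 3: 16/3
a_2 = 2: 37/7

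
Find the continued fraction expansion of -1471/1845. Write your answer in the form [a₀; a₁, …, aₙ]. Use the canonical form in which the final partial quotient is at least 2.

[-1; 4, 1, 13, 1, 24]

⌊-1471/1845⌋ = -1, remainder 374
⌊1845/374⌋ = 4, remainder 349
⌊374/349⌋ = 1, remainder 25
⌊349/25⌋ = 13, remainder 24
⌊25/24⌋ = 1, remainder 1
⌊24/1⌋ = 24, remainder 0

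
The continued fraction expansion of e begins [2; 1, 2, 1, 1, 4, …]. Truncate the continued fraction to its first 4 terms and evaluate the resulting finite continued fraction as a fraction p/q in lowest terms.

11/4

a_0 = 2: 2/1
a_1 = 1: 3/1
a_2 = 2: 8/3
a_3 = 1: 11/4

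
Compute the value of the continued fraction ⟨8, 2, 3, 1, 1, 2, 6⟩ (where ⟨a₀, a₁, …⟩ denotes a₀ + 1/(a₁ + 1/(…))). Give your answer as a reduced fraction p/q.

a_0 = 8: 8/1
a_1 = 2: 17/2
a_2 = 3: 59/7
a_3 = 1: 76/9
a_4 = 1: 135/16
a_5 = 2: 346/41
a_6 = 6: 2211/262

2211/262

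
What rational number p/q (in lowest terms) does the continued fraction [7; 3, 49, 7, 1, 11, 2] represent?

215380/29379

Start with 2.
11 + 1/(2/1) = 11 + 1/2 = 23/2
1 + 1/(23/2) = 1 + 2/23 = 25/23
7 + 1/(25/23) = 7 + 23/25 = 198/25
49 + 1/(198/25) = 49 + 25/198 = 9727/198
3 + 1/(9727/198) = 3 + 198/9727 = 29379/9727
7 + 1/(29379/9727) = 7 + 9727/29379 = 215380/29379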